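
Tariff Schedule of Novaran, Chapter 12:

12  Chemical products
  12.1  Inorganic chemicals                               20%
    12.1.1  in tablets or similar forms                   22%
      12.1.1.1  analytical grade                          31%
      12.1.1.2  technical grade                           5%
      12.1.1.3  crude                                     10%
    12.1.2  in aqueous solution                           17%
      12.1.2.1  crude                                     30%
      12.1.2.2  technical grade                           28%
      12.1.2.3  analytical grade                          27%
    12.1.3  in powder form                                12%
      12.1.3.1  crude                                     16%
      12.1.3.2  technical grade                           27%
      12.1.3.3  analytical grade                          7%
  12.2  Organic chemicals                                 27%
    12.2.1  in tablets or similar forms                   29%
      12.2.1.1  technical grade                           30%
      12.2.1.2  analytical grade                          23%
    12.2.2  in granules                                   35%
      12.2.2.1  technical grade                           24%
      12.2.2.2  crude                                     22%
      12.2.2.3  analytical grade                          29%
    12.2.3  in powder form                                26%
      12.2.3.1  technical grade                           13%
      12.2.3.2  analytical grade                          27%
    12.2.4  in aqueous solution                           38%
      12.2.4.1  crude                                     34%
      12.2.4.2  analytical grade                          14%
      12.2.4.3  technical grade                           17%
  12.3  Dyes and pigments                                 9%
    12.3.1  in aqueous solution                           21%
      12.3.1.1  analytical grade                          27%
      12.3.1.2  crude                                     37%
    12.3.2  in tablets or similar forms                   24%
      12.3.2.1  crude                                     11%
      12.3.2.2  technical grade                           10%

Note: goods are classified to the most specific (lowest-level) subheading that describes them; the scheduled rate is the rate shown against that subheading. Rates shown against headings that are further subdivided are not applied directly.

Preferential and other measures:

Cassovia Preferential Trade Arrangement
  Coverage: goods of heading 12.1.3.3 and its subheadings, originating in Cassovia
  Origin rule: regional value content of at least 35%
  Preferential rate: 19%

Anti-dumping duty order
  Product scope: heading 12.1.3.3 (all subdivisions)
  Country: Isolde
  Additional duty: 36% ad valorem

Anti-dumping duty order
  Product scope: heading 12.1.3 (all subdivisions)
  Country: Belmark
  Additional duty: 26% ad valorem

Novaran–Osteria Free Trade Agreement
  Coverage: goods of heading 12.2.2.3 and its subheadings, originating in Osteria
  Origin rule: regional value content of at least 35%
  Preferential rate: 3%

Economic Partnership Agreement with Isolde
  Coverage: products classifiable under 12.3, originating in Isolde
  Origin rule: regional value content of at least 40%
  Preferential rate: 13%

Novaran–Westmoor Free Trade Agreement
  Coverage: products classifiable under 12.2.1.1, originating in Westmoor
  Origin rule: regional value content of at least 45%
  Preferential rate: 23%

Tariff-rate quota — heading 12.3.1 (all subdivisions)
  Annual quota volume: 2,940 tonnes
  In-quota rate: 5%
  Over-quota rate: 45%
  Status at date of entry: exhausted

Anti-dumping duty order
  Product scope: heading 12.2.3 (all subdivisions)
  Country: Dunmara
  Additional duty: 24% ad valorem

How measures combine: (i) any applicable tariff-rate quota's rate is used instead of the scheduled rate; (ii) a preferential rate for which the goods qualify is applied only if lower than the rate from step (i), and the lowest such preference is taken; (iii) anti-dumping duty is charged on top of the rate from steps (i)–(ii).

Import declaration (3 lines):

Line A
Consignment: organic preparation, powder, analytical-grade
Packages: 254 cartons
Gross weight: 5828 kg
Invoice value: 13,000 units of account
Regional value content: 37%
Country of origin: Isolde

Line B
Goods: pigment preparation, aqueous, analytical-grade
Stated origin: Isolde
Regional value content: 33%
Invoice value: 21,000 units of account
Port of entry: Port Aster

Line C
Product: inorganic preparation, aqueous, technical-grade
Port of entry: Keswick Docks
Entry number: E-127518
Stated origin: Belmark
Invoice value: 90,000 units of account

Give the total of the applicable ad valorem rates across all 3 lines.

100%

Line A: organic → 12.2; powder → 12.2.3; analytical-grade → 12.2.3.2. Scheduled 27%. Isolde agreement on 12.3: 12.2.3.2 not covered. → 27%.
Line B: pigment → 12.3; aqueous → 12.3.1; analytical-grade → 12.3.1.1. Scheduled 27%. quota on 12.3.1 exhausted → over-quota 45%; Isolde agreement on 12.3: RVC < 40%. → 45%.
Line C: inorganic → 12.1; aqueous → 12.1.2; technical-grade → 12.1.2.2. Scheduled 28%. No special measure applies. → 28%.
Sum: 27% + 45% + 28% = 100%.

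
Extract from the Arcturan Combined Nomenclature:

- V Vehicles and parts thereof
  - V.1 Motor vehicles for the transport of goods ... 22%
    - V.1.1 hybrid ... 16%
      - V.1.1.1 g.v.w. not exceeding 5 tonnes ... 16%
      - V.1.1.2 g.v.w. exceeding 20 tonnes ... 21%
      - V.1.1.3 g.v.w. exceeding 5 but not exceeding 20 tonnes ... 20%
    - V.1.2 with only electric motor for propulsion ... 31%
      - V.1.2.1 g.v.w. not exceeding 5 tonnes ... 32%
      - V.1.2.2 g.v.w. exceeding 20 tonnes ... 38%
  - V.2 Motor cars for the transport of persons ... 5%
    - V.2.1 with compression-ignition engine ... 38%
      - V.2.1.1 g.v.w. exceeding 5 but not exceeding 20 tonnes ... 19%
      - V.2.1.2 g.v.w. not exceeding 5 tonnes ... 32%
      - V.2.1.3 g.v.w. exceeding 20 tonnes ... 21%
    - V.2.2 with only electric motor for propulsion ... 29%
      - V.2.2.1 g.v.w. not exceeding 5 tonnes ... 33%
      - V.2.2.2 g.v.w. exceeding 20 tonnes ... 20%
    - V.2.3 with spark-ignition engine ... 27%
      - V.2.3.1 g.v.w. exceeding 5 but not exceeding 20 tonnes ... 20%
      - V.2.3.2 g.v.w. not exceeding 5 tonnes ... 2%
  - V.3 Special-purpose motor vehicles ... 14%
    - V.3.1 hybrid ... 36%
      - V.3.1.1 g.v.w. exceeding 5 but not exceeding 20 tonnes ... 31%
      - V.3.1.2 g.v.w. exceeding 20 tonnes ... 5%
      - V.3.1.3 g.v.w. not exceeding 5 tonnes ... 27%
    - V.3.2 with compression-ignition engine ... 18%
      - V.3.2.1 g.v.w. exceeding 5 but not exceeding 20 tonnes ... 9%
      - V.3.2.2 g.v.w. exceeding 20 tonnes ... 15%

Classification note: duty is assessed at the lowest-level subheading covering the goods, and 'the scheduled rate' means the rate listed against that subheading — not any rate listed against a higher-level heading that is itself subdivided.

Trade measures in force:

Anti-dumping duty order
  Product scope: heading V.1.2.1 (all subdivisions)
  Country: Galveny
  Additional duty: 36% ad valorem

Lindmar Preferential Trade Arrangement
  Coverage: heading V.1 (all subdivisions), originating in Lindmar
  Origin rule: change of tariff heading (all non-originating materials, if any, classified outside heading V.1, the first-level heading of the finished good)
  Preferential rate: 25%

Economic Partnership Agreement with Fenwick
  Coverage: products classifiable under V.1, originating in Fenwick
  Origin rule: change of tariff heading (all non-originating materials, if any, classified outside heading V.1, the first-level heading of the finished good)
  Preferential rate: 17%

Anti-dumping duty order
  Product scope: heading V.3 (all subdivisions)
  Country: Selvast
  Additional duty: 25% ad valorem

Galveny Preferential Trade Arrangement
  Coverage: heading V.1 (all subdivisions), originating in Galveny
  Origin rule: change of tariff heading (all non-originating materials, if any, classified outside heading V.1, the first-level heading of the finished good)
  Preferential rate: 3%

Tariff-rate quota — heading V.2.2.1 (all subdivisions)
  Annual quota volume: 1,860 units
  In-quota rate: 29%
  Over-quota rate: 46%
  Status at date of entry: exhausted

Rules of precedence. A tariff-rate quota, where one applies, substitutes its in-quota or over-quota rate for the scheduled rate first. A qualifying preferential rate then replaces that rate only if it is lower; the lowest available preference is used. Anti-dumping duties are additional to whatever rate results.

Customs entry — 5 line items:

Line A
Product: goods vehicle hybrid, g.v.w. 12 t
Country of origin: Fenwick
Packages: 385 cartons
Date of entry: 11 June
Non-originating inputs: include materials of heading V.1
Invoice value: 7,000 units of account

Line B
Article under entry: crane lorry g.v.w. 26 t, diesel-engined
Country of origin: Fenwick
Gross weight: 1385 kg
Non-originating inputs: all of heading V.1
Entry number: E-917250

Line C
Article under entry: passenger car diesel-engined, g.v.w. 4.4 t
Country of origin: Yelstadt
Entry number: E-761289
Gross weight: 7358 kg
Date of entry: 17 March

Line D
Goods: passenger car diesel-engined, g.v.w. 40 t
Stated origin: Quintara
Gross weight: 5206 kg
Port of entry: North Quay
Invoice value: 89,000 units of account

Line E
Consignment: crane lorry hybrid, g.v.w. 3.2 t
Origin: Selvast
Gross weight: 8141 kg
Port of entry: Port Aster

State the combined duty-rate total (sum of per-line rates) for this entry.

140%

Line A: goods vehicle → V.1; hybrid → V.1.1; g.v.w. 12 t → V.1.1.3. Scheduled 20%. Fenwick agreement on V.1: CTH not met. → 20%.
Line B: crane lorry → V.3; diesel-engined → V.3.2; g.v.w. 26 t → V.3.2.2. Scheduled 15%. Fenwick agreement on V.1: V.3.2.2 not covered. → 15%.
Line C: passenger car → V.2; diesel-engined → V.2.1; g.v.w. 4.4 t → V.2.1.2. Scheduled 32%. No special measure applies. → 32%.
Line D: passenger car → V.2; diesel-engined → V.2.1; g.v.w. 40 t → V.2.1.3. Scheduled 21%. No special measure applies. → 21%.
Line E: crane lorry → V.3; hybrid → V.3.1; g.v.w. 3.2 t → V.3.1.3. Scheduled 27%. anti-dumping (Selvast, V.3): +25%; total 27% + 25% = 52%. → 52%.
Sum: 20% + 15% + 32% + 21% + 52% = 140%.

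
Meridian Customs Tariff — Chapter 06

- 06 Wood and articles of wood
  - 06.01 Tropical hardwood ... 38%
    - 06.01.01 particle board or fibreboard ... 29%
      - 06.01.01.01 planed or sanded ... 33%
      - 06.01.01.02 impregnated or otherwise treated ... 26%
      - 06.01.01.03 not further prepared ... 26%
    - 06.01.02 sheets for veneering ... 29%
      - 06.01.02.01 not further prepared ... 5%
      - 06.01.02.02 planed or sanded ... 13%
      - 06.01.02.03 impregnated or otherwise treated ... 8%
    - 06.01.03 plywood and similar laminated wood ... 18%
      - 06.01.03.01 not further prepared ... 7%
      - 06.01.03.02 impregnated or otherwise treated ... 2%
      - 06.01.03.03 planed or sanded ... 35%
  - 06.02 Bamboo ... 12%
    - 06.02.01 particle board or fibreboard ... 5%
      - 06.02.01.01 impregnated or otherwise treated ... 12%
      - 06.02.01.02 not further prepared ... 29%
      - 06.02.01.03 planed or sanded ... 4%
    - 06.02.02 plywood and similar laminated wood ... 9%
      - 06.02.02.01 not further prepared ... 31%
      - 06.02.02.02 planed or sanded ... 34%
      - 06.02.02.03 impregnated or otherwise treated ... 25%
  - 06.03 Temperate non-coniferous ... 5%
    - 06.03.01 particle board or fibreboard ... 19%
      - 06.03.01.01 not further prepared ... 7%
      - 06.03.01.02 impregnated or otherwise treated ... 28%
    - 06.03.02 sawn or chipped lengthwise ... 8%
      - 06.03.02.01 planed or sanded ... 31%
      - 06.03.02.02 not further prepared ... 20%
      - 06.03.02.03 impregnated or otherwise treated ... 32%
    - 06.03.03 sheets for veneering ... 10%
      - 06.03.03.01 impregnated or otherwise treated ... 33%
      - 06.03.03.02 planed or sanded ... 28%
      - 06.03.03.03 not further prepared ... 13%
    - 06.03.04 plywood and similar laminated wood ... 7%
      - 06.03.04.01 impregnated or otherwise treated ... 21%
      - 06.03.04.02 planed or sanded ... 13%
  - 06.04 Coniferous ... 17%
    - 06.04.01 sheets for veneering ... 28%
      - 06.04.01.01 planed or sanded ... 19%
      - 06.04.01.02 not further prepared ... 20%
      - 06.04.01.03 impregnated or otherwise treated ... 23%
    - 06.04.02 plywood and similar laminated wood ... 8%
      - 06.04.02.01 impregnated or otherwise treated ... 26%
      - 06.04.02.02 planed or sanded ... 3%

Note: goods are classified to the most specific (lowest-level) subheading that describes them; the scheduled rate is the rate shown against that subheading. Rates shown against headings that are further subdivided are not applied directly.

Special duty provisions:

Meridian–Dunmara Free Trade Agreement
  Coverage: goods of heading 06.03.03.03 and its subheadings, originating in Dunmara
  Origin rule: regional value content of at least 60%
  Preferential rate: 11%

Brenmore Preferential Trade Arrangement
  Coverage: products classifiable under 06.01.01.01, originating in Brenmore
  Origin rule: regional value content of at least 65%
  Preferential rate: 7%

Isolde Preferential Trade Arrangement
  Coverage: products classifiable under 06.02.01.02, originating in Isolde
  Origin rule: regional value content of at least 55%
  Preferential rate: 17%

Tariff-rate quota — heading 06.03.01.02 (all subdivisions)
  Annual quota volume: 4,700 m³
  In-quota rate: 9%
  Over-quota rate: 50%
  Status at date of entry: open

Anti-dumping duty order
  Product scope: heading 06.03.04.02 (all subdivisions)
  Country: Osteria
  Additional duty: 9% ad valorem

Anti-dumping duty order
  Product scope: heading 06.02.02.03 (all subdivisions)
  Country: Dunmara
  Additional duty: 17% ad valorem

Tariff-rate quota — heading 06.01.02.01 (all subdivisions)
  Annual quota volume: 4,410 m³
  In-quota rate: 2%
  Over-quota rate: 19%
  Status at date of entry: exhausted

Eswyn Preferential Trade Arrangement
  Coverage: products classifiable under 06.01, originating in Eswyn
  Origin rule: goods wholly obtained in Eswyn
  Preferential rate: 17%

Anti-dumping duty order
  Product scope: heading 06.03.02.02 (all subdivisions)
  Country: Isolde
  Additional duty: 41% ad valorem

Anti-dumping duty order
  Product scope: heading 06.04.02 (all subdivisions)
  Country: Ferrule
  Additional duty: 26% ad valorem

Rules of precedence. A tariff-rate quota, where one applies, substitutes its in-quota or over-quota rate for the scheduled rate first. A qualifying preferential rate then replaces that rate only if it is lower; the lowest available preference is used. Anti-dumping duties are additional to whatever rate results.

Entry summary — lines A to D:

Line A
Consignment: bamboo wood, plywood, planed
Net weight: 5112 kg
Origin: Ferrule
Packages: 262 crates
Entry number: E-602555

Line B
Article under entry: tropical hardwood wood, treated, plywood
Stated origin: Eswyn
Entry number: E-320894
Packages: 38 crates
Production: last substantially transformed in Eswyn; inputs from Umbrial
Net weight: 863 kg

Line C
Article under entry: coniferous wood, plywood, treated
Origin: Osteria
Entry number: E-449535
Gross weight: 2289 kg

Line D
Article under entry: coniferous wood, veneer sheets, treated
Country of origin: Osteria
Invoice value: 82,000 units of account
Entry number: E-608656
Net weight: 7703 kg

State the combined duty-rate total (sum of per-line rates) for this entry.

85%

Line A: bamboo → 06.02; plywood → 06.02.02; planed → 06.02.02.02. Scheduled 34%. No special measure applies. → 34%.
Line B: tropical hardwood → 06.01; plywood → 06.01.03; treated → 06.01.03.02. Scheduled 2%. Eswyn agreement on 06.01: not wholly obtained. → 2%.
Line C: coniferous → 06.04; plywood → 06.04.02; treated → 06.04.02.01. Scheduled 26%. No special measure applies. → 26%.
Line D: coniferous → 06.04; veneer sheets → 06.04.01; treated → 06.04.01.03. Scheduled 23%. No special measure applies. → 23%.
Sum: 34% + 2% + 26% + 23% = 85%.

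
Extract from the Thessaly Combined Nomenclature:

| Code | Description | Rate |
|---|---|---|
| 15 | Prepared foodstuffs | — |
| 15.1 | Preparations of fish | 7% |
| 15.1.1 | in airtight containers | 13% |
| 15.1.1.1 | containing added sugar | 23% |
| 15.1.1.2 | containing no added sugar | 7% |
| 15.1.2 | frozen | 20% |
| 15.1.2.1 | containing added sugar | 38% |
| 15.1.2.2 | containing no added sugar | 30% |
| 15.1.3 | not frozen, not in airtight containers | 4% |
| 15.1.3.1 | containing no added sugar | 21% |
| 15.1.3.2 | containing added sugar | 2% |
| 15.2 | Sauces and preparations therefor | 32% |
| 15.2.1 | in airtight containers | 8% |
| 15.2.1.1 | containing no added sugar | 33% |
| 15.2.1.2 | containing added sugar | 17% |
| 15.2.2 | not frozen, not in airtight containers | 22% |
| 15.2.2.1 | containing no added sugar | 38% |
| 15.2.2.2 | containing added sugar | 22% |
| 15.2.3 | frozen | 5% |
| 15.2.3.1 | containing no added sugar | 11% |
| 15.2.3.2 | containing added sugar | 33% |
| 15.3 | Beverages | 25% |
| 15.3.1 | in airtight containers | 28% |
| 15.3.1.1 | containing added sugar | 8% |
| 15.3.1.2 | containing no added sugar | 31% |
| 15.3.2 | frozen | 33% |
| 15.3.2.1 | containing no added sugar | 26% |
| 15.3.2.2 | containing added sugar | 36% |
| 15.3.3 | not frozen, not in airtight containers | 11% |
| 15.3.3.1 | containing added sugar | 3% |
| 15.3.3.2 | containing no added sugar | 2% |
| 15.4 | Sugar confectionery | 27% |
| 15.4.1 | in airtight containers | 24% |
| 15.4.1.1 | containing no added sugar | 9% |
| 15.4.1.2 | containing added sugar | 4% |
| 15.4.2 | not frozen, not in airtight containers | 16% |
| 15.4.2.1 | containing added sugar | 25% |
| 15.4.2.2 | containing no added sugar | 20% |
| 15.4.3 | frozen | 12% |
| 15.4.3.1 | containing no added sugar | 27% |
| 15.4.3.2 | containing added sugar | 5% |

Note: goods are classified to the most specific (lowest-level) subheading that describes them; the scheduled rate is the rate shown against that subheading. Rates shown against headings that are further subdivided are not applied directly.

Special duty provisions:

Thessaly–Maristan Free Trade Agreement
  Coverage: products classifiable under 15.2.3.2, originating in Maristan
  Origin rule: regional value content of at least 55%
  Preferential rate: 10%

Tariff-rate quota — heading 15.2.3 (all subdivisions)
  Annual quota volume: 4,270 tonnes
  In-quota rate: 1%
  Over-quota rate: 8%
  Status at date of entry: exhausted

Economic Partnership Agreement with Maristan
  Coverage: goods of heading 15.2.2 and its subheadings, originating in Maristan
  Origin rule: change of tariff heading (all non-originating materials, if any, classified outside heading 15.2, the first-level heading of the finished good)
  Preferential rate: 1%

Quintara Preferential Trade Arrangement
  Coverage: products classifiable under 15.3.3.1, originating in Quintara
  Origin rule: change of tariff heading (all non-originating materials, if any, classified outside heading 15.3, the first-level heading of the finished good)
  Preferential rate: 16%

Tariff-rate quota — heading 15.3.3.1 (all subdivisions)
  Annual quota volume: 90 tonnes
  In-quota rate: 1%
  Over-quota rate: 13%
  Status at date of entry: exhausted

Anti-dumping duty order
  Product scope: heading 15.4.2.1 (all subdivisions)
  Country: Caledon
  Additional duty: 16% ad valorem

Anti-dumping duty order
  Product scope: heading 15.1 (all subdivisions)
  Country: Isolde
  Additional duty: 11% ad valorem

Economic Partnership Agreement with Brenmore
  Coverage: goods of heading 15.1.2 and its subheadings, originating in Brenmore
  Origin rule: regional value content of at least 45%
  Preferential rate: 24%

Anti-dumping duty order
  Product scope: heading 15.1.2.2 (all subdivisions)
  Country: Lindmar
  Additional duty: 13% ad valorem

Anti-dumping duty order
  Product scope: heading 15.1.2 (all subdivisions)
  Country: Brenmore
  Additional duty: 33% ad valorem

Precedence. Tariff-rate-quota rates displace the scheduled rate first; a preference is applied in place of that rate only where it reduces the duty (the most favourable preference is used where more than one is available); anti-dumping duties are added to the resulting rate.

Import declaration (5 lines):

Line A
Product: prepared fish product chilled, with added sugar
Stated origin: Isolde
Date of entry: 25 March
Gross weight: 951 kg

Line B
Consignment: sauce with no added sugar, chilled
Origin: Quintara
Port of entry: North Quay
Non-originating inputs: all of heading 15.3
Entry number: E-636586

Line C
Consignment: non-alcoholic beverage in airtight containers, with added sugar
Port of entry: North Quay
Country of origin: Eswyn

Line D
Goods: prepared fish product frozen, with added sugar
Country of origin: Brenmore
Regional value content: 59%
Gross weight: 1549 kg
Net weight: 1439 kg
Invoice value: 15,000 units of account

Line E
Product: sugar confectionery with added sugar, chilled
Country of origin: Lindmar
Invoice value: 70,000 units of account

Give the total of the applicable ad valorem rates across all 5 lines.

Line A: prepared fish product → 15.1; chilled → 15.1.3; with added sugar → 15.1.3.2. Scheduled 2%. anti-dumping (Isolde, 15.1): +11%; total 2% + 11% = 13%. → 13%.
Line B: sauce → 15.2; chilled → 15.2.2; with no added sugar → 15.2.2.1. Scheduled 38%. Quintara agreement on 15.3.3.1: 15.2.2.1 not covered. → 38%.
Line C: non-alcoholic beverage → 15.3; in airtight containers → 15.3.1; with added sugar → 15.3.1.1. Scheduled 8%. No special measure applies. → 8%.
Line D: prepared fish product → 15.1; frozen → 15.1.2; with added sugar → 15.1.2.1. Scheduled 38%. Brenmore agreement on 15.1.2: RVC ≥ 45% → 24% available; preferential 24%; anti-dumping (Brenmore, 15.1.2): +33%; total 24% + 33% = 57%. → 57%.
Line E: sugar confectionery → 15.4; chilled → 15.4.2; with added sugar → 15.4.2.1. Scheduled 25%. No special measure applies. → 25%.
Sum: 13% + 38% + 8% + 57% + 25% = 141%.

141%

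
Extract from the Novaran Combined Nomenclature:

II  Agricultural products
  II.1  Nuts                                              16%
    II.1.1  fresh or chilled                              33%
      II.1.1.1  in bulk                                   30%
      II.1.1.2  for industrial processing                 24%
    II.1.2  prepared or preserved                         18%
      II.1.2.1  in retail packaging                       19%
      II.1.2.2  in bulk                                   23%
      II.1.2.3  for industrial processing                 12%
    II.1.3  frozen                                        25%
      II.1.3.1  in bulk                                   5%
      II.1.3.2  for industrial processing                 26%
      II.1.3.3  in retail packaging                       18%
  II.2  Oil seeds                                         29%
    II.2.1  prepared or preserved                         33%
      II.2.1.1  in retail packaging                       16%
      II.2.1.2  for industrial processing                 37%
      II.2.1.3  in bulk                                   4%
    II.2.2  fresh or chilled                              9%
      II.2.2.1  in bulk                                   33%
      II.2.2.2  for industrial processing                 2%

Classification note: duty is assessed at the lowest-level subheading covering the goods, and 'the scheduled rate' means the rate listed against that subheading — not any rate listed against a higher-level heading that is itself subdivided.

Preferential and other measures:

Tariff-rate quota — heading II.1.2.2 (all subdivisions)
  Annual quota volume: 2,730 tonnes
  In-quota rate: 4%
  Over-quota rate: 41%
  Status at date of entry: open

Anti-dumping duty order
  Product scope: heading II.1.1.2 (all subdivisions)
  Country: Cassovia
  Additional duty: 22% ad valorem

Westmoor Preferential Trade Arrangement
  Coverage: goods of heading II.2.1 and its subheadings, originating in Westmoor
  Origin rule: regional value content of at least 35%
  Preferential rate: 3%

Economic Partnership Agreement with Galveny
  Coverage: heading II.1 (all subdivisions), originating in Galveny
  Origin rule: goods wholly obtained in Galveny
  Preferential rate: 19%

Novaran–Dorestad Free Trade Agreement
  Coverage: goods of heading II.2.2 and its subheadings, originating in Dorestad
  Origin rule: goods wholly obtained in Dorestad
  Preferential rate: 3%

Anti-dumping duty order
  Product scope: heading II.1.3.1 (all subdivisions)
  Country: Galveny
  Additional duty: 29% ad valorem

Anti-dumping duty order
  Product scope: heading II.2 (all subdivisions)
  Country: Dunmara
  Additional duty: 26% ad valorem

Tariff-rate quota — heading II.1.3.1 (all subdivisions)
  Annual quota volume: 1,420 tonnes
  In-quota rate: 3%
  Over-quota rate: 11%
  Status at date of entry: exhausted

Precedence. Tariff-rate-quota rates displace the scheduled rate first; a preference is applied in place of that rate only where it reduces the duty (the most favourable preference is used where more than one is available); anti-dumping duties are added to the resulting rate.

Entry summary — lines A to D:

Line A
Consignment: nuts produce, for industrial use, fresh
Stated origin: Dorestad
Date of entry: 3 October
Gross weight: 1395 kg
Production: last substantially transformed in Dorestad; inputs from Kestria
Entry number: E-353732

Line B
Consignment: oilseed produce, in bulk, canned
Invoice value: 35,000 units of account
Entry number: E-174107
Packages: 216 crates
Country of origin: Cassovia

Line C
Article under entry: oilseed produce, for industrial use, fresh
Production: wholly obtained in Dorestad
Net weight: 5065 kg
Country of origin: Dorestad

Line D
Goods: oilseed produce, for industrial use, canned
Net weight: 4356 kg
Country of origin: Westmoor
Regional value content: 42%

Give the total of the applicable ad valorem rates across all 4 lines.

Line A: nuts → II.1; fresh → II.1.1; for industrial use → II.1.1.2. Scheduled 24%. Dorestad agreement on II.2.2: II.1.1.2 not covered. → 24%.
Line B: oilseed → II.2; canned → II.2.1; in bulk → II.2.1.3. Scheduled 4%. No special measure applies. → 4%.
Line C: oilseed → II.2; fresh → II.2.2; for industrial use → II.2.2.2. Scheduled 2%. Dorestad agreement on II.2.2: wholly obtained → 3% available; preference 3% not lower than 2% → no reduction. → 2%.
Line D: oilseed → II.2; canned → II.2.1; for industrial use → II.2.1.2. Scheduled 37%. Westmoor agreement on II.2.1: RVC ≥ 35% → 3% available; preferential 3%. → 3%.
Sum: 24% + 4% + 2% + 3% = 33%.

33%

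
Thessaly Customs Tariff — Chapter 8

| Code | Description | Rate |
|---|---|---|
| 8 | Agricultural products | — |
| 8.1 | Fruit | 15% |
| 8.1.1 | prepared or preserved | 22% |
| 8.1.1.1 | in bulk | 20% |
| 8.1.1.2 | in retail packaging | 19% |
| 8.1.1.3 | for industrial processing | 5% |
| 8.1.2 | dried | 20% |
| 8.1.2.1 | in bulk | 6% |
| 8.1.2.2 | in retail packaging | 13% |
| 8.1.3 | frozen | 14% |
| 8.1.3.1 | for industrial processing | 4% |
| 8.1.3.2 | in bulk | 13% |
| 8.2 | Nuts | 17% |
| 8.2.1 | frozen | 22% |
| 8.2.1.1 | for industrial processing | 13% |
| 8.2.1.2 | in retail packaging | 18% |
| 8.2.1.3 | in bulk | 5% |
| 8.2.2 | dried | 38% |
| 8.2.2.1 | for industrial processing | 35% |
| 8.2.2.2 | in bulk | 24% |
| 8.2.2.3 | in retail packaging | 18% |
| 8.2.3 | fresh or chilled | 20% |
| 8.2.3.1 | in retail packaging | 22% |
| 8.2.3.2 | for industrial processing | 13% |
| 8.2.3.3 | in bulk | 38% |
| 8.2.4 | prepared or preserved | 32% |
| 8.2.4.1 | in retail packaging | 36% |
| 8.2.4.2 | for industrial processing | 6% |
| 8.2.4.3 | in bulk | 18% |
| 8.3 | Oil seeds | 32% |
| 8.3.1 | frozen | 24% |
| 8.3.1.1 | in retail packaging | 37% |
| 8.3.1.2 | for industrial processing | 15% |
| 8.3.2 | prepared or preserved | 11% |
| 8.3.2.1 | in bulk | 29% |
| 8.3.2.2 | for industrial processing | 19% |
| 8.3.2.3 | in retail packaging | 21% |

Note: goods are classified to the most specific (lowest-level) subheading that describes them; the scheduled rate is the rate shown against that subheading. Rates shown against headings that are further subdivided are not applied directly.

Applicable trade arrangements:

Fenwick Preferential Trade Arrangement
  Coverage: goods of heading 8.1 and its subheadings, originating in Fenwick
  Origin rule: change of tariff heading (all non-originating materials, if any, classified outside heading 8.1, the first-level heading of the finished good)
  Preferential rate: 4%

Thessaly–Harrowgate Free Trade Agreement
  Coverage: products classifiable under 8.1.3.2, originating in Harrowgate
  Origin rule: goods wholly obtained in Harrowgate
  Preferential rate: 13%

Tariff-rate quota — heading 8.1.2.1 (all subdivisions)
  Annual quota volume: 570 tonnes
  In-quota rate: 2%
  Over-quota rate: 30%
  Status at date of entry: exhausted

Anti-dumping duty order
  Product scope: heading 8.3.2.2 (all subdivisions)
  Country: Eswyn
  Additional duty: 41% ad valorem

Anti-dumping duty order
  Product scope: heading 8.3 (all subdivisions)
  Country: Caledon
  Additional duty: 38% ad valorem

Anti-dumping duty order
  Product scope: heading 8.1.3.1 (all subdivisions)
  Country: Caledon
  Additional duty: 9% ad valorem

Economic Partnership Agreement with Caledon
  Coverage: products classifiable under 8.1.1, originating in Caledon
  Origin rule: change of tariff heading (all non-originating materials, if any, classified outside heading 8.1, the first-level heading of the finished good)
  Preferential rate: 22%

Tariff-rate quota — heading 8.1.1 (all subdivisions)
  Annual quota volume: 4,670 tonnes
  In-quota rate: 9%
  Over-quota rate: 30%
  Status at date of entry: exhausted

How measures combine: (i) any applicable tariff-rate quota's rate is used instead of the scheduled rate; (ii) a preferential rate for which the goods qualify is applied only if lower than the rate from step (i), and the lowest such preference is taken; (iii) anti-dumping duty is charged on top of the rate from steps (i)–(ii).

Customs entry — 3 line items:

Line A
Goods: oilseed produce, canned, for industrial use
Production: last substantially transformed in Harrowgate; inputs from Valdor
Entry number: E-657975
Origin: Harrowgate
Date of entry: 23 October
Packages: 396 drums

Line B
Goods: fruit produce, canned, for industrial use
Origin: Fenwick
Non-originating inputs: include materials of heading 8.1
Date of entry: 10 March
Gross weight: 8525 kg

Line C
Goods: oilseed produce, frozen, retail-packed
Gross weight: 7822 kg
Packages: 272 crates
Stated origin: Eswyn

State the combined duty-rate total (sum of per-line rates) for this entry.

86%

Line A: oilseed → 8.3; canned → 8.3.2; for industrial use → 8.3.2.2. Scheduled 19%. Harrowgate agreement on 8.1.3.2: 8.3.2.2 not covered. → 19%.
Line B: fruit → 8.1; canned → 8.1.1; for industrial use → 8.1.1.3. Scheduled 5%. quota on 8.1.1 exhausted → over-quota 30%; Fenwick agreement on 8.1: CTH not met. → 30%.
Line C: oilseed → 8.3; frozen → 8.3.1; retail-packed → 8.3.1.1. Scheduled 37%. No special measure applies. → 37%.
Sum: 19% + 30% + 37% = 86%.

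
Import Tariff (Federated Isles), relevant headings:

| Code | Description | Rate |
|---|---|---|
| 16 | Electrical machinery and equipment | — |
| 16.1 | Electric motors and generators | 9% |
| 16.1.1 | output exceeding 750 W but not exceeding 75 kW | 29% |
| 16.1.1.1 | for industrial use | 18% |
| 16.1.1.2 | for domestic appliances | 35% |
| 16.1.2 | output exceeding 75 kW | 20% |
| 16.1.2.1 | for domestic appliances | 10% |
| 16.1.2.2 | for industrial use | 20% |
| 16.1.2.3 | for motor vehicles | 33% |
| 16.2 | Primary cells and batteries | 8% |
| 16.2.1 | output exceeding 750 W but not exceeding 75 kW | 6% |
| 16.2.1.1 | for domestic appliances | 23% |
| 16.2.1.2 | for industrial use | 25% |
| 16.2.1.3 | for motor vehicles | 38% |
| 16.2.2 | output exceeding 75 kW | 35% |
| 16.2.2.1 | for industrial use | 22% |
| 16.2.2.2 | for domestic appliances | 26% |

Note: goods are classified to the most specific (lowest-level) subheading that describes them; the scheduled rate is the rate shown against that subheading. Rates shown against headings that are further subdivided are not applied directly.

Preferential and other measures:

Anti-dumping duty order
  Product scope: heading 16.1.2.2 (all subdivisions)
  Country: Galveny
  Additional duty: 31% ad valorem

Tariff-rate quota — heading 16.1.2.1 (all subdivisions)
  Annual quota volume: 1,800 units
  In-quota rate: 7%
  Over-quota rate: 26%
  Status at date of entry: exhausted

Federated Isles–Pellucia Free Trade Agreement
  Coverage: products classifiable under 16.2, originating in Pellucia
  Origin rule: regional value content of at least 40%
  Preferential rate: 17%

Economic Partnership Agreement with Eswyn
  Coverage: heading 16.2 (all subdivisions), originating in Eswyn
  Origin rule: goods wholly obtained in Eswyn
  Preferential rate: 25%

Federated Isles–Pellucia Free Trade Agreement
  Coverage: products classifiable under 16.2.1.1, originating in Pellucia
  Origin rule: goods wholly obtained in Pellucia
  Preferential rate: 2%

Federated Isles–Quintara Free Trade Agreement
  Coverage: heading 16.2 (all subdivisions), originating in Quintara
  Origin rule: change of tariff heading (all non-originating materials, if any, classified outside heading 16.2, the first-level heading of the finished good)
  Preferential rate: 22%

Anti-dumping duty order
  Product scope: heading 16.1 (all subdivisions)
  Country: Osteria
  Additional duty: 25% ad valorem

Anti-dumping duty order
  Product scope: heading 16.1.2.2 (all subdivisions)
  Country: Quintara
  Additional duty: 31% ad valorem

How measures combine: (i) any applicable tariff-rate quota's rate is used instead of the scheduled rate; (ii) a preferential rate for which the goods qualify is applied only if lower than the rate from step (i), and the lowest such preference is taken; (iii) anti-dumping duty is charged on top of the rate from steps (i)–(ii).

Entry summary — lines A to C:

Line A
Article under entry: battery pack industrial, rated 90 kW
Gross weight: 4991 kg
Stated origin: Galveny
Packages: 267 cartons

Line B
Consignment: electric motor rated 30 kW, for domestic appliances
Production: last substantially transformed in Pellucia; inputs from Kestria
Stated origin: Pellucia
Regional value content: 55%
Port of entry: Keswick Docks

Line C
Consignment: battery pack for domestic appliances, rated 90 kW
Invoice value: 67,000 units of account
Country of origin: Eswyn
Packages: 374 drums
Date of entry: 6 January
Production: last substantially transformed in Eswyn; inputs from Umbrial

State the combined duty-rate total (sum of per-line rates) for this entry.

Line A: battery pack → 16.2; rated 90 kW → 16.2.2; industrial → 16.2.2.1. Scheduled 22%. No special measure applies. → 22%.
Line B: electric motor → 16.1; rated 30 kW → 16.1.1; for domestic appliances → 16.1.1.2. Scheduled 35%. Pellucia agreement on 16.2: 16.1.1.2 not covered; Pellucia agreement on 16.2.1.1: 16.1.1.2 not covered. → 35%.
Line C: battery pack → 16.2; rated 90 kW → 16.2.2; for domestic appliances → 16.2.2.2. Scheduled 26%. Eswyn agreement on 16.2: not wholly obtained. → 26%.
Sum: 22% + 35% + 26% = 83%.

83%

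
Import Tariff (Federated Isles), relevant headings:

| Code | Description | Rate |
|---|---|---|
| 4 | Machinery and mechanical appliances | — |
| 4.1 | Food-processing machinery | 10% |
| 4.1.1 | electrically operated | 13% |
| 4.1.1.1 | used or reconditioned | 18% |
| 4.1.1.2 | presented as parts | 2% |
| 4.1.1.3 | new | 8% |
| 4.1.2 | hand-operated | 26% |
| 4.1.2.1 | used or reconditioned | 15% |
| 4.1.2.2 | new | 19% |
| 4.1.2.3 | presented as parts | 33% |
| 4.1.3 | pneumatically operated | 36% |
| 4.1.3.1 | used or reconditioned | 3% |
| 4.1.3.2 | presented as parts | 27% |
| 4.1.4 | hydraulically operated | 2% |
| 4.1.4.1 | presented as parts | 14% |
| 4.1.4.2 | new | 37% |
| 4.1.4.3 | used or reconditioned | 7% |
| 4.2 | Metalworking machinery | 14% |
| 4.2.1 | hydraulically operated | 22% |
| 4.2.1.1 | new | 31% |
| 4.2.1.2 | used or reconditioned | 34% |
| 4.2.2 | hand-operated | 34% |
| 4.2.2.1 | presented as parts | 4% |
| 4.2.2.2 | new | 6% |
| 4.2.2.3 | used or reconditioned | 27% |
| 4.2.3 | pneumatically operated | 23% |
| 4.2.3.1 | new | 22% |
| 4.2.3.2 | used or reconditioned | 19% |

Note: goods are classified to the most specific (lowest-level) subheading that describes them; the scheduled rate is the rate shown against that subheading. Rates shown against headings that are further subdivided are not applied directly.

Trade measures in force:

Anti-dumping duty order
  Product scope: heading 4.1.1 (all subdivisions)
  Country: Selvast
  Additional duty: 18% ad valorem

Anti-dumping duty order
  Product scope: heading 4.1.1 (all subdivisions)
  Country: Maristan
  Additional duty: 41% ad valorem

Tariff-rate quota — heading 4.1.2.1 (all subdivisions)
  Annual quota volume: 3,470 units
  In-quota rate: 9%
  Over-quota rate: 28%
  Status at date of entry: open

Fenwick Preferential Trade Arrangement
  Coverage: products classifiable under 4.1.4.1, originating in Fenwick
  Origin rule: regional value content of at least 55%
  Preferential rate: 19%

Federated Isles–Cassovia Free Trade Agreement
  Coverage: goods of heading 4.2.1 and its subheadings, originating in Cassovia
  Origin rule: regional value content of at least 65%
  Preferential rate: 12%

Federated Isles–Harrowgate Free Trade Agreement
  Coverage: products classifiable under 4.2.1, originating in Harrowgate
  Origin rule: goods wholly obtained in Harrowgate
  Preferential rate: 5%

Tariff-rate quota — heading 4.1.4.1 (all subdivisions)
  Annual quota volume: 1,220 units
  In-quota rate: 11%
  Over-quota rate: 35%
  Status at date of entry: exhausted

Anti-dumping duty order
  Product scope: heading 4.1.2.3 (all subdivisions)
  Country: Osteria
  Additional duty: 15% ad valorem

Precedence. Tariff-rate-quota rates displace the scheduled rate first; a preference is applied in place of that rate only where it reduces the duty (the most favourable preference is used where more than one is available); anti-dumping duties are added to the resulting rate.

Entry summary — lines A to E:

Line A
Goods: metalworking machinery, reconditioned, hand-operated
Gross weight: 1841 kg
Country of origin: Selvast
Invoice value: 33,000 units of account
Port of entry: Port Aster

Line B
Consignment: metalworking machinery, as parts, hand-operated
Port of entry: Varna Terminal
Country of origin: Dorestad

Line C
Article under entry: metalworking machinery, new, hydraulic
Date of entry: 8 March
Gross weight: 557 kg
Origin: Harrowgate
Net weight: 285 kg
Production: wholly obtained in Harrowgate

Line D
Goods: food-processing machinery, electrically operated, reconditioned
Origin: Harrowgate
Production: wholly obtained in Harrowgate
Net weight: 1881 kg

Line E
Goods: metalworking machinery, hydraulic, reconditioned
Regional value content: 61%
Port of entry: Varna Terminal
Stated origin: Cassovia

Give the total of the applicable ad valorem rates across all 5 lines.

Line A: metalworking → 4.2; hand-operated → 4.2.2; reconditioned → 4.2.2.3. Scheduled 27%. No special measure applies. → 27%.
Line B: metalworking → 4.2; hand-operated → 4.2.2; as parts → 4.2.2.1. Scheduled 4%. No special measure applies. → 4%.
Line C: metalworking → 4.2; hydraulic → 4.2.1; new → 4.2.1.1. Scheduled 31%. Harrowgate agreement on 4.2.1: wholly obtained → 5% available; preferential 5%. → 5%.
Line D: food-processing → 4.1; electrically operated → 4.1.1; reconditioned → 4.1.1.1. Scheduled 18%. Harrowgate agreement on 4.2.1: 4.1.1.1 not covered. → 18%.
Line E: metalworking → 4.2; hydraulic → 4.2.1; reconditioned → 4.2.1.2. Scheduled 34%. Cassovia agreement on 4.2.1: RVC < 65%. → 34%.
Sum: 27% + 4% + 5% + 18% + 34% = 88%.

88%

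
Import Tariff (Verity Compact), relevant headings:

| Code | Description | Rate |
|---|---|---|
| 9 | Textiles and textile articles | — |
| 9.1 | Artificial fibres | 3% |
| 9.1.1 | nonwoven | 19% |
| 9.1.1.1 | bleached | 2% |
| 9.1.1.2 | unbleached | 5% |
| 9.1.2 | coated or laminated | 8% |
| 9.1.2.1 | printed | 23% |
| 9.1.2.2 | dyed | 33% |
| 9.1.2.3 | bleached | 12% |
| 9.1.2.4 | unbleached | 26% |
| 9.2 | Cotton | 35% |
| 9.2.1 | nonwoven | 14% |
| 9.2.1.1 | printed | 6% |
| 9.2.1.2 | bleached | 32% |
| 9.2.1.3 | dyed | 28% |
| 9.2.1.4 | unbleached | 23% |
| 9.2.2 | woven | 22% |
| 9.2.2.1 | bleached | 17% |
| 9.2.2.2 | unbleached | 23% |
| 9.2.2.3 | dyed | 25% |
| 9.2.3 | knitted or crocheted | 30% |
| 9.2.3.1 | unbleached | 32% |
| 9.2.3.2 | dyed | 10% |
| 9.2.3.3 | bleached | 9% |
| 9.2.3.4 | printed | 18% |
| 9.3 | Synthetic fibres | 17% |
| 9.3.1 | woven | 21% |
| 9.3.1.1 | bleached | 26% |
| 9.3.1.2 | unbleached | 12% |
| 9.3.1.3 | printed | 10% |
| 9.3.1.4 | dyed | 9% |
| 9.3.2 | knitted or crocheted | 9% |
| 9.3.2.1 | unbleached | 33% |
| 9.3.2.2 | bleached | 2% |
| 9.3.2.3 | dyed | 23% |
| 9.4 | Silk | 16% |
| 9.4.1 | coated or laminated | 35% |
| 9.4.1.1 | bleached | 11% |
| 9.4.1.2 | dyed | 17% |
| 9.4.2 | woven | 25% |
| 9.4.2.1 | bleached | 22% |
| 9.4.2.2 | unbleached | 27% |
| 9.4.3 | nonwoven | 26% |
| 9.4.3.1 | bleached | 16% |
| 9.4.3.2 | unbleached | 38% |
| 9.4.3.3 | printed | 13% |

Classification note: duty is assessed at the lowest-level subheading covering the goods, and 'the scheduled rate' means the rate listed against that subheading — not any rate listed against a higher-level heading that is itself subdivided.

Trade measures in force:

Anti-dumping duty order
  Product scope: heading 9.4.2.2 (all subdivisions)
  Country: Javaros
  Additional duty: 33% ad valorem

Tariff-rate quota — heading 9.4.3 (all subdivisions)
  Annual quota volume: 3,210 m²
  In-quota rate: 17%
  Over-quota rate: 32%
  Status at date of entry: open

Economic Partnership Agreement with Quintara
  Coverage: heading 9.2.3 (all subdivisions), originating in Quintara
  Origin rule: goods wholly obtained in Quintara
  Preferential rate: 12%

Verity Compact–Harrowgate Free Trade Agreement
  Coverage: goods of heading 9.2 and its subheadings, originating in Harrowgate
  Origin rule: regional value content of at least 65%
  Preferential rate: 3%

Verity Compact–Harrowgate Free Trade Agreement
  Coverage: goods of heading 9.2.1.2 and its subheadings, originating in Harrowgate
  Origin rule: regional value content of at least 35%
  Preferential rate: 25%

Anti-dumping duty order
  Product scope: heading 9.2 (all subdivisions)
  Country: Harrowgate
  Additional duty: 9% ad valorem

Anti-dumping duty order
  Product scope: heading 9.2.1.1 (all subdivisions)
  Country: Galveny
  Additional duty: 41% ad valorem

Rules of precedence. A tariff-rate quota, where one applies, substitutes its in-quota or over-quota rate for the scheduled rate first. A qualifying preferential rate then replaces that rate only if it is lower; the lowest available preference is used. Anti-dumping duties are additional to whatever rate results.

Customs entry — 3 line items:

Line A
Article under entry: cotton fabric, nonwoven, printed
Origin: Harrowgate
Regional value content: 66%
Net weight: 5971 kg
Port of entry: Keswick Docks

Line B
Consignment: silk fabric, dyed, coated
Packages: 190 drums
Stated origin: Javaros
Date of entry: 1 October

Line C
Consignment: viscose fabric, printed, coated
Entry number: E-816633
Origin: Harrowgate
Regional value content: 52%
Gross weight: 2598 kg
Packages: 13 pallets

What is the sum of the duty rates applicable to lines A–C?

Line A: cotton → 9.2; nonwoven → 9.2.1; printed → 9.2.1.1. Scheduled 6%. Harrowgate agreement on 9.2: RVC ≥ 65% → 3% available; Harrowgate agreement on 9.2.1.2: 9.2.1.1 not covered; preferential 3%; anti-dumping (Harrowgate, 9.2): +9%; total 3% + 9% = 12%. → 12%.
Line B: silk → 9.4; coated → 9.4.1; dyed → 9.4.1.2. Scheduled 17%. No special measure applies. → 17%.
Line C: viscose → 9.1; coated → 9.1.2; printed → 9.1.2.1. Scheduled 23%. Harrowgate agreement on 9.2: 9.1.2.1 not covered; Harrowgate agreement on 9.2.1.2: 9.1.2.1 not covered. → 23%.
Sum: 12% + 17% + 23% = 52%.

52%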